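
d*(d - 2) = d^2 - 2*d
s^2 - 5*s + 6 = (s - 3)*(s - 2)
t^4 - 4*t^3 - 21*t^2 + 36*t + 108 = (t - 6)*(t - 3)*(t + 2)*(t + 3)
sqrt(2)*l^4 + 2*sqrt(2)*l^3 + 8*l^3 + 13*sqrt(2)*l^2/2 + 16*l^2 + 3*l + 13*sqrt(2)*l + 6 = (l + 2)*(l + sqrt(2)/2)*(l + 3*sqrt(2))*(sqrt(2)*l + 1)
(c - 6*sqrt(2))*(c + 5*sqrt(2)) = c^2 - sqrt(2)*c - 60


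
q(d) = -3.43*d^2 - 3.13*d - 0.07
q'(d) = -6.86*d - 3.13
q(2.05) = -20.90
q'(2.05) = -17.19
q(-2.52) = -13.96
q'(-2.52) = 14.16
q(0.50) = -2.49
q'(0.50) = -6.56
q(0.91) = -5.76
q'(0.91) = -9.37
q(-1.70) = -4.66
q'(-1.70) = 8.53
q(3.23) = -45.96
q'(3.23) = -25.29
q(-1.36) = -2.16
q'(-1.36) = 6.20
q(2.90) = -37.99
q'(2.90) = -23.02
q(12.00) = -531.55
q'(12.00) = -85.45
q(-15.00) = -724.87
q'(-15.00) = 99.77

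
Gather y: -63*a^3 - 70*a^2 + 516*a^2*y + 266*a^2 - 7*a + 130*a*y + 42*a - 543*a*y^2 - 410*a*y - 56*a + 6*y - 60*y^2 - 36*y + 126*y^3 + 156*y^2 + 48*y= -63*a^3 + 196*a^2 - 21*a + 126*y^3 + y^2*(96 - 543*a) + y*(516*a^2 - 280*a + 18)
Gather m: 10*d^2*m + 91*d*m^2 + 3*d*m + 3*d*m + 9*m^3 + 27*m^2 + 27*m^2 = 9*m^3 + m^2*(91*d + 54) + m*(10*d^2 + 6*d)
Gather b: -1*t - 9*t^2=-9*t^2 - t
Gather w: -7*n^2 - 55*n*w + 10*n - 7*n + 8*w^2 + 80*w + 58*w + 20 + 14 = -7*n^2 + 3*n + 8*w^2 + w*(138 - 55*n) + 34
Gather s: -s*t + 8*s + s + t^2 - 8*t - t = s*(9 - t) + t^2 - 9*t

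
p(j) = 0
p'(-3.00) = 0.00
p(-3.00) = 0.00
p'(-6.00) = 0.00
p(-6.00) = 0.00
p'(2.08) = 0.00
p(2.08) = 0.00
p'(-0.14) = 0.00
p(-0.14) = 0.00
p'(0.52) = 0.00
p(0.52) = 0.00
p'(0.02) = 0.00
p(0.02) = 0.00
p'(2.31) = 0.00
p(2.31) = 0.00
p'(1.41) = 0.00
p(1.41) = 0.00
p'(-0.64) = 0.00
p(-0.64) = 0.00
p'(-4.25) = 0.00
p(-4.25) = 0.00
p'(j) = 0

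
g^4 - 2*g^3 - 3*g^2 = g^2*(g - 3)*(g + 1)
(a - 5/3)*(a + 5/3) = a^2 - 25/9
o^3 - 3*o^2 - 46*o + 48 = (o - 8)*(o - 1)*(o + 6)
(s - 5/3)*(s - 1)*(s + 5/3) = s^3 - s^2 - 25*s/9 + 25/9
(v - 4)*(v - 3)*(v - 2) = v^3 - 9*v^2 + 26*v - 24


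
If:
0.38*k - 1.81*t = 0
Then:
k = 4.76315789473684*t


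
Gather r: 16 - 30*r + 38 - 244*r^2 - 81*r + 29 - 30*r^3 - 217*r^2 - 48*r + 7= -30*r^3 - 461*r^2 - 159*r + 90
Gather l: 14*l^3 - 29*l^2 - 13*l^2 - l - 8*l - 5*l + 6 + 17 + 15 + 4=14*l^3 - 42*l^2 - 14*l + 42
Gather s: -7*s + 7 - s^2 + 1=-s^2 - 7*s + 8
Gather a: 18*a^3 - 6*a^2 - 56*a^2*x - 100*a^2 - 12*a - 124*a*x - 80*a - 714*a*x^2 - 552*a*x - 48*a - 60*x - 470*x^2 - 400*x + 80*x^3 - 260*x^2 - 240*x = 18*a^3 + a^2*(-56*x - 106) + a*(-714*x^2 - 676*x - 140) + 80*x^3 - 730*x^2 - 700*x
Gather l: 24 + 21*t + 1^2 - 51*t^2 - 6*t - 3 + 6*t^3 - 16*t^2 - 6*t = 6*t^3 - 67*t^2 + 9*t + 22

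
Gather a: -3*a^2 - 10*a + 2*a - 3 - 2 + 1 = -3*a^2 - 8*a - 4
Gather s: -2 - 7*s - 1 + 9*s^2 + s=9*s^2 - 6*s - 3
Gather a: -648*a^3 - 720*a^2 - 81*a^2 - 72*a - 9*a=-648*a^3 - 801*a^2 - 81*a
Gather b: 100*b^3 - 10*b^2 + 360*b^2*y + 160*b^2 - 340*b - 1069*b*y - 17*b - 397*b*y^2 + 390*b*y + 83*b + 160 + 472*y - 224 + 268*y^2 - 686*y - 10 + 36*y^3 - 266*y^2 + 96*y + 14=100*b^3 + b^2*(360*y + 150) + b*(-397*y^2 - 679*y - 274) + 36*y^3 + 2*y^2 - 118*y - 60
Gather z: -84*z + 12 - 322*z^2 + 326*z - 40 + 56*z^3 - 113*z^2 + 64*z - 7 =56*z^3 - 435*z^2 + 306*z - 35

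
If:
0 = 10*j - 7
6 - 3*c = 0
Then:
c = 2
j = 7/10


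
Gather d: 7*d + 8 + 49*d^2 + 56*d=49*d^2 + 63*d + 8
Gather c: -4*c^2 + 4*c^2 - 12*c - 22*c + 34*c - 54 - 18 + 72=0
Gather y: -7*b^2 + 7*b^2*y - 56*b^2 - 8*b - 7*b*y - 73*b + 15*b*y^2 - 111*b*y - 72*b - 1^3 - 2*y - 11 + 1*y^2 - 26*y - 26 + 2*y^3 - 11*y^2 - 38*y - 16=-63*b^2 - 153*b + 2*y^3 + y^2*(15*b - 10) + y*(7*b^2 - 118*b - 66) - 54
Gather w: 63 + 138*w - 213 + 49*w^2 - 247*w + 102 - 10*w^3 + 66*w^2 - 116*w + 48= -10*w^3 + 115*w^2 - 225*w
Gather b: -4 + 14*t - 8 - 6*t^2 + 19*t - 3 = -6*t^2 + 33*t - 15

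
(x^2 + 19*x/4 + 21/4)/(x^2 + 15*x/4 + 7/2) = (x + 3)/(x + 2)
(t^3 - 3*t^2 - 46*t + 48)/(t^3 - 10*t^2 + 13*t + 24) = (t^2 + 5*t - 6)/(t^2 - 2*t - 3)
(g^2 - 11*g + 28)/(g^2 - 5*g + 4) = (g - 7)/(g - 1)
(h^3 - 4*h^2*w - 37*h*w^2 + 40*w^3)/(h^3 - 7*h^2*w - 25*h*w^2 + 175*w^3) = (h^2 - 9*h*w + 8*w^2)/(h^2 - 12*h*w + 35*w^2)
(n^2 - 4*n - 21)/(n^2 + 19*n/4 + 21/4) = 4*(n - 7)/(4*n + 7)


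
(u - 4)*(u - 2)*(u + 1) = u^3 - 5*u^2 + 2*u + 8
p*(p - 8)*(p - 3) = p^3 - 11*p^2 + 24*p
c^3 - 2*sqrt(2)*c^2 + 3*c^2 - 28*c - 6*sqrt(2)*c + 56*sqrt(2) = (c - 4)*(c + 7)*(c - 2*sqrt(2))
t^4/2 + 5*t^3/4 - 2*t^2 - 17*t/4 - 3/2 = (t/2 + 1/2)*(t - 2)*(t + 1/2)*(t + 3)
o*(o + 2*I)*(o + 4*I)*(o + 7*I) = o^4 + 13*I*o^3 - 50*o^2 - 56*I*o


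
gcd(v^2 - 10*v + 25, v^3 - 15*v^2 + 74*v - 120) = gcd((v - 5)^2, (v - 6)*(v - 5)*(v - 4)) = v - 5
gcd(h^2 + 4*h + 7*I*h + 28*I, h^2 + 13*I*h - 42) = h + 7*I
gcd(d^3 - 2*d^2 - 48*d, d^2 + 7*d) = d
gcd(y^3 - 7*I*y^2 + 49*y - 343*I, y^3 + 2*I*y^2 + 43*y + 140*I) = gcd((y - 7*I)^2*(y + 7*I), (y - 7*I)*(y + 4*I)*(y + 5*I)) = y - 7*I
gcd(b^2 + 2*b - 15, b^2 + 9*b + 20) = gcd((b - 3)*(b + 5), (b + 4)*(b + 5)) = b + 5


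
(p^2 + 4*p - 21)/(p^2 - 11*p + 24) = (p + 7)/(p - 8)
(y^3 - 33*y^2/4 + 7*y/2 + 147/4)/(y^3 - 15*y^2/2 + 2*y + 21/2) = (4*y^2 - 5*y - 21)/(2*(2*y^2 - y - 3))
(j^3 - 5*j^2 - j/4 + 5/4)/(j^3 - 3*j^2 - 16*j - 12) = (-4*j^3 + 20*j^2 + j - 5)/(4*(-j^3 + 3*j^2 + 16*j + 12))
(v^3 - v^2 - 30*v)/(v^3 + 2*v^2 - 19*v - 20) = v*(v - 6)/(v^2 - 3*v - 4)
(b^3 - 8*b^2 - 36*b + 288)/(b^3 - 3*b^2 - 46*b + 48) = (b - 6)/(b - 1)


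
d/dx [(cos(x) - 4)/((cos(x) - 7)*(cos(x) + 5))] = (cos(x)^2 - 8*cos(x) + 43)*sin(x)/((cos(x) - 7)^2*(cos(x) + 5)^2)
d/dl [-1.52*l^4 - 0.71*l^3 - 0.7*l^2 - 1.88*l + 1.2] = -6.08*l^3 - 2.13*l^2 - 1.4*l - 1.88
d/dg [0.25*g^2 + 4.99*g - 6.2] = 0.5*g + 4.99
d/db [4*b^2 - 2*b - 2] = 8*b - 2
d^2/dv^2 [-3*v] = 0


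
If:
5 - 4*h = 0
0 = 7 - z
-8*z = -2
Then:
No Solution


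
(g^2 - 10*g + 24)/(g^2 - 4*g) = (g - 6)/g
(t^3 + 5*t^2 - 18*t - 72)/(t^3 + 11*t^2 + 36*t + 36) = (t - 4)/(t + 2)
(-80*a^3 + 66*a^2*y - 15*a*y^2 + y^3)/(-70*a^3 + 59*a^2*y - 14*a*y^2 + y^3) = (-8*a + y)/(-7*a + y)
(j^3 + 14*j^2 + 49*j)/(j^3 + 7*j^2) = (j + 7)/j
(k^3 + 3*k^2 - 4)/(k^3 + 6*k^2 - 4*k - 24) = (k^2 + k - 2)/(k^2 + 4*k - 12)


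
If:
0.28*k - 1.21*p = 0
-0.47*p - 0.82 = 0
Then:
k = -7.54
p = -1.74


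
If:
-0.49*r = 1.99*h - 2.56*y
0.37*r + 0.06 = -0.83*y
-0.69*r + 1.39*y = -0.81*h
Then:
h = -0.02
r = -0.09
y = -0.03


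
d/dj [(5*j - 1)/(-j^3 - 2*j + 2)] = (-5*j^3 - 10*j + (5*j - 1)*(3*j^2 + 2) + 10)/(j^3 + 2*j - 2)^2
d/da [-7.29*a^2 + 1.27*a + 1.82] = 1.27 - 14.58*a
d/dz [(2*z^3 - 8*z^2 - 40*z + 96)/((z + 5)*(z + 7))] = 2*(z^4 + 24*z^3 + 77*z^2 - 376*z - 1276)/(z^4 + 24*z^3 + 214*z^2 + 840*z + 1225)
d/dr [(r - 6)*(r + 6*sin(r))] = r + (r - 6)*(6*cos(r) + 1) + 6*sin(r)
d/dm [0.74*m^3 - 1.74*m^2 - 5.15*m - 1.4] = 2.22*m^2 - 3.48*m - 5.15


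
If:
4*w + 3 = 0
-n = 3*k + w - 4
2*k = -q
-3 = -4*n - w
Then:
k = 61/48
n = 15/16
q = -61/24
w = -3/4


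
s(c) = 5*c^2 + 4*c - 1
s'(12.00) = 124.00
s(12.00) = 767.00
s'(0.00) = 4.00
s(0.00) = -1.00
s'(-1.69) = -12.90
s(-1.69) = 6.52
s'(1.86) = 22.60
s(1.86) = 23.74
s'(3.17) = 35.70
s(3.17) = 61.92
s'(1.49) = 18.90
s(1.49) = 16.06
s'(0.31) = 7.10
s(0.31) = 0.72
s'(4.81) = 52.10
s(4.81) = 133.92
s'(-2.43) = -20.30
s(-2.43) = 18.80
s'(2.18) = 25.80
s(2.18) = 31.48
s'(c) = 10*c + 4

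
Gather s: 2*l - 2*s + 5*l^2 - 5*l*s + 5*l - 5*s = 5*l^2 + 7*l + s*(-5*l - 7)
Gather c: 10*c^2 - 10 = 10*c^2 - 10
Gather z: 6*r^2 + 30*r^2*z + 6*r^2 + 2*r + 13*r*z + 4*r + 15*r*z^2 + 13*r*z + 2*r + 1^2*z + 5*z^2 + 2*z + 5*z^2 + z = 12*r^2 + 8*r + z^2*(15*r + 10) + z*(30*r^2 + 26*r + 4)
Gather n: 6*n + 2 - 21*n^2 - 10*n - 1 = -21*n^2 - 4*n + 1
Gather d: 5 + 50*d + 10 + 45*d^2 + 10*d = 45*d^2 + 60*d + 15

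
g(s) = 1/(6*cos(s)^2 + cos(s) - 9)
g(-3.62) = -0.19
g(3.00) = -0.24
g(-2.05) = -0.12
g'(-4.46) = -0.02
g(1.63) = -0.11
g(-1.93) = -0.12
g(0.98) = -0.15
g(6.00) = -0.40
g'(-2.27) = 0.10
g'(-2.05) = 0.06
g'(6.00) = -0.56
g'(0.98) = 0.15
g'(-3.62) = -0.17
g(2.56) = -0.18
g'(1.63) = 0.00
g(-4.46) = -0.11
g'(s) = (12*sin(s)*cos(s) + sin(s))/(6*cos(s)^2 + cos(s) - 9)^2 = (12*cos(s) + 1)*sin(s)/(6*cos(s)^2 + cos(s) - 9)^2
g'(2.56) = -0.16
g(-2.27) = -0.14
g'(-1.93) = 0.04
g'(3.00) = -0.09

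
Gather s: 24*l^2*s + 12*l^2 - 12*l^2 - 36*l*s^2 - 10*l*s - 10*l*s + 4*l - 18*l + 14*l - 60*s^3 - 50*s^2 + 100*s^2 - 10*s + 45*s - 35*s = -60*s^3 + s^2*(50 - 36*l) + s*(24*l^2 - 20*l)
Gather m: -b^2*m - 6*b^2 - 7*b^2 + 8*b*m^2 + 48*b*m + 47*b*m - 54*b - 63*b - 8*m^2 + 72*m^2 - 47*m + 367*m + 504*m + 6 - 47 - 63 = -13*b^2 - 117*b + m^2*(8*b + 64) + m*(-b^2 + 95*b + 824) - 104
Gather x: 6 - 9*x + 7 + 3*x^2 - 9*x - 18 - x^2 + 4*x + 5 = 2*x^2 - 14*x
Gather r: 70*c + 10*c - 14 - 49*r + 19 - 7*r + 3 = 80*c - 56*r + 8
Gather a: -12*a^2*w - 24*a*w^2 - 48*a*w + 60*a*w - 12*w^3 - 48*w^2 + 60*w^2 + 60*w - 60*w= -12*a^2*w + a*(-24*w^2 + 12*w) - 12*w^3 + 12*w^2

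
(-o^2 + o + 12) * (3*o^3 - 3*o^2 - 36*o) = -3*o^5 + 6*o^4 + 69*o^3 - 72*o^2 - 432*o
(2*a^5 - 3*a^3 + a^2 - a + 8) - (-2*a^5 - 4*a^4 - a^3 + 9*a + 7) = 4*a^5 + 4*a^4 - 2*a^3 + a^2 - 10*a + 1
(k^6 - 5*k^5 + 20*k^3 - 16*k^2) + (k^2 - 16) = k^6 - 5*k^5 + 20*k^3 - 15*k^2 - 16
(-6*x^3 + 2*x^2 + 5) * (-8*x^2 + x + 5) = 48*x^5 - 22*x^4 - 28*x^3 - 30*x^2 + 5*x + 25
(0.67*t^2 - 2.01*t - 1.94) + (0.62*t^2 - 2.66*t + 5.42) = 1.29*t^2 - 4.67*t + 3.48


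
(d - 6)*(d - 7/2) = d^2 - 19*d/2 + 21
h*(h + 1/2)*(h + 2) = h^3 + 5*h^2/2 + h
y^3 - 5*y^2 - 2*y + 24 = (y - 4)*(y - 3)*(y + 2)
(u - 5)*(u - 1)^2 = u^3 - 7*u^2 + 11*u - 5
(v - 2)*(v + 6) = v^2 + 4*v - 12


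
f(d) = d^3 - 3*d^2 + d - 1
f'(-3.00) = 46.00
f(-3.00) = -58.00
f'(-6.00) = 145.00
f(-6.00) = -331.00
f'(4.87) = 42.93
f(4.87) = 48.22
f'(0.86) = -1.94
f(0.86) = -1.72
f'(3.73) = 20.36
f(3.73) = 12.89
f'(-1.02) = 10.24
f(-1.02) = -6.20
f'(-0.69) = 6.57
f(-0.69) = -3.45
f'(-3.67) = 63.43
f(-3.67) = -94.51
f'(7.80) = 136.72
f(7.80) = 298.83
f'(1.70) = -0.53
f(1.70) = -3.06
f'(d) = 3*d^2 - 6*d + 1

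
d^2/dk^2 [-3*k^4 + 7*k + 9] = -36*k^2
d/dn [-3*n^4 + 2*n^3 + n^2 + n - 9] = -12*n^3 + 6*n^2 + 2*n + 1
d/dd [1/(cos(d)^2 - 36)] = 2*sin(d)*cos(d)/(cos(d)^2 - 36)^2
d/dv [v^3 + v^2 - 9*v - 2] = 3*v^2 + 2*v - 9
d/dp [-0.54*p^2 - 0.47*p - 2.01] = -1.08*p - 0.47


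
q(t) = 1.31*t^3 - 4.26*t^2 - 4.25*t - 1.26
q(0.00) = -1.26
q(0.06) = -1.53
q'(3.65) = 17.01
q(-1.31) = -5.95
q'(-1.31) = 13.66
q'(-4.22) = 101.69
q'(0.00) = -4.25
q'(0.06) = -4.75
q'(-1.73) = 22.25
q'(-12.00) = 663.91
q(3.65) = -9.82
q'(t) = 3.93*t^2 - 8.52*t - 4.25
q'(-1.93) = 26.83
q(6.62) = 163.97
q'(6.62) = 111.58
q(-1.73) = -13.44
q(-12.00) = -2827.38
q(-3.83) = -121.07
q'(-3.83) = 86.03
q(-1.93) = -18.34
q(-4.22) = -157.64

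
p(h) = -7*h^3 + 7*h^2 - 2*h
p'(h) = -21*h^2 + 14*h - 2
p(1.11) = -3.17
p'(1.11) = -12.33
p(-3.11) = 284.49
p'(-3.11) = -248.65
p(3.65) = -254.43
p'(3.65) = -230.67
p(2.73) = -95.71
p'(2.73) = -120.29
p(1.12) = -3.29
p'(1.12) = -12.66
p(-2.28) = 123.92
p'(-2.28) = -143.09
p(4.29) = -432.43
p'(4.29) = -328.43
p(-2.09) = 98.66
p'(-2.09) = -122.99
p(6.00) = -1272.00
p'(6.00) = -674.00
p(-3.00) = 258.00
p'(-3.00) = -233.00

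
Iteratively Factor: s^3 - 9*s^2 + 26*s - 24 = (s - 3)*(s^2 - 6*s + 8) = (s - 3)*(s - 2)*(s - 4)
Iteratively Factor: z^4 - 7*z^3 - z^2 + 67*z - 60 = (z + 3)*(z^3 - 10*z^2 + 29*z - 20) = (z - 4)*(z + 3)*(z^2 - 6*z + 5) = (z - 4)*(z - 1)*(z + 3)*(z - 5)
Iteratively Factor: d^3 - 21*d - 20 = (d - 5)*(d^2 + 5*d + 4) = (d - 5)*(d + 4)*(d + 1)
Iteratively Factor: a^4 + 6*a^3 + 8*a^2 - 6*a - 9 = (a + 3)*(a^3 + 3*a^2 - a - 3) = (a + 1)*(a + 3)*(a^2 + 2*a - 3) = (a - 1)*(a + 1)*(a + 3)*(a + 3)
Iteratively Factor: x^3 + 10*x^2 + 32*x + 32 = (x + 4)*(x^2 + 6*x + 8) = (x + 4)^2*(x + 2)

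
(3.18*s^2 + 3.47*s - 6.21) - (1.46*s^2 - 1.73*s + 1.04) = 1.72*s^2 + 5.2*s - 7.25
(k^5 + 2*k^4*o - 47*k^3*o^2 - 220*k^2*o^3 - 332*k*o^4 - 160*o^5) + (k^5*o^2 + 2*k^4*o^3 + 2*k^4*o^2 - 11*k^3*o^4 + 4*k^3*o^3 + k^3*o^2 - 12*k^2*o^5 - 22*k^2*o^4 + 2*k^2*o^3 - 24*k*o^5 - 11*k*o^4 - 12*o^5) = k^5*o^2 + k^5 + 2*k^4*o^3 + 2*k^4*o^2 + 2*k^4*o - 11*k^3*o^4 + 4*k^3*o^3 - 46*k^3*o^2 - 12*k^2*o^5 - 22*k^2*o^4 - 218*k^2*o^3 - 24*k*o^5 - 343*k*o^4 - 172*o^5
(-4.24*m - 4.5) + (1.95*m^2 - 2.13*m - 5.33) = 1.95*m^2 - 6.37*m - 9.83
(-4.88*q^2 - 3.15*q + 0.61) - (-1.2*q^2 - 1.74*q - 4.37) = -3.68*q^2 - 1.41*q + 4.98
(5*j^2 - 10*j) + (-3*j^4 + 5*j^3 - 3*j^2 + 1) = -3*j^4 + 5*j^3 + 2*j^2 - 10*j + 1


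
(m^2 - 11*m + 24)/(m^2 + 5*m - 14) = (m^2 - 11*m + 24)/(m^2 + 5*m - 14)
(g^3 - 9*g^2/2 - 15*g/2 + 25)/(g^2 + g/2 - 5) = g - 5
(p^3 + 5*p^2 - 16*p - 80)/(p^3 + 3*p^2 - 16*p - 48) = (p + 5)/(p + 3)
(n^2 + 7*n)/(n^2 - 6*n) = (n + 7)/(n - 6)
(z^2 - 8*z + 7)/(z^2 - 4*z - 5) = (-z^2 + 8*z - 7)/(-z^2 + 4*z + 5)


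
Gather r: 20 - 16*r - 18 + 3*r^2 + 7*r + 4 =3*r^2 - 9*r + 6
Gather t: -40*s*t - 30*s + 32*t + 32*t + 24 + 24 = -30*s + t*(64 - 40*s) + 48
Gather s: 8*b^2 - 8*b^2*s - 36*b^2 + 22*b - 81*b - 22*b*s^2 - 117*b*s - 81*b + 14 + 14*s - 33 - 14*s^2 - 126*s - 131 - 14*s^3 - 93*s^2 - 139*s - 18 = -28*b^2 - 140*b - 14*s^3 + s^2*(-22*b - 107) + s*(-8*b^2 - 117*b - 251) - 168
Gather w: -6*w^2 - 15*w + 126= -6*w^2 - 15*w + 126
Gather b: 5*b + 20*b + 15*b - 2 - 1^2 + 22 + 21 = 40*b + 40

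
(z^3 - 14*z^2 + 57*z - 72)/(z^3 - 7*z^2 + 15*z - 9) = (z - 8)/(z - 1)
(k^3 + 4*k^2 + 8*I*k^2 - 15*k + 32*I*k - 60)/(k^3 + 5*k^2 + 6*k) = (k^3 + k^2*(4 + 8*I) + k*(-15 + 32*I) - 60)/(k*(k^2 + 5*k + 6))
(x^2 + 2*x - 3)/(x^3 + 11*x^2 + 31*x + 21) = (x - 1)/(x^2 + 8*x + 7)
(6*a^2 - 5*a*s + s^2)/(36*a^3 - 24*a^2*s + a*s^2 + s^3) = 1/(6*a + s)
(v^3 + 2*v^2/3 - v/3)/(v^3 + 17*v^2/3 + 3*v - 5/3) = v/(v + 5)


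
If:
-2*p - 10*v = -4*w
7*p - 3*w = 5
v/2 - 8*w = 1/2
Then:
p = 125/183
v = -91/549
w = -40/549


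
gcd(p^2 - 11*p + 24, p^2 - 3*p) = p - 3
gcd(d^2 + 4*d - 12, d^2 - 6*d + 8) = d - 2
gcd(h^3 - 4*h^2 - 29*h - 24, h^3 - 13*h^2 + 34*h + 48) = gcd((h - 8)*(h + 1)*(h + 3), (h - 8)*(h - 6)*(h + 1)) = h^2 - 7*h - 8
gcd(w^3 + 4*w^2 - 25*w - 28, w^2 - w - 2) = w + 1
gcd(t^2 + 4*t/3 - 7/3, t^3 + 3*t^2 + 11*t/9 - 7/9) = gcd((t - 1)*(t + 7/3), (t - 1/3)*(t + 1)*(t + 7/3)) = t + 7/3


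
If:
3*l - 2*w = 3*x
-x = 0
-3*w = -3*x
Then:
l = 0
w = 0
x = 0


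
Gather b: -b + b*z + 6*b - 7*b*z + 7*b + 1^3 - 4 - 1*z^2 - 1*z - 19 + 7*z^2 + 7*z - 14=b*(12 - 6*z) + 6*z^2 + 6*z - 36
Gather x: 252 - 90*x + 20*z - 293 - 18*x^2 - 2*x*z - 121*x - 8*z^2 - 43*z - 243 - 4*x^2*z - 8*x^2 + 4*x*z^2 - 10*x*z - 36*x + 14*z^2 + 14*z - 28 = x^2*(-4*z - 26) + x*(4*z^2 - 12*z - 247) + 6*z^2 - 9*z - 312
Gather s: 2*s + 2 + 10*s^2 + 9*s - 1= 10*s^2 + 11*s + 1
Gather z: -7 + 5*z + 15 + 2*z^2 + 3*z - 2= 2*z^2 + 8*z + 6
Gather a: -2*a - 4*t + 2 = -2*a - 4*t + 2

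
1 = 1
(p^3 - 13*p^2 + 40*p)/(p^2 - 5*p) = p - 8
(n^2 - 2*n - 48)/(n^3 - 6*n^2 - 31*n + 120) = (n + 6)/(n^2 + 2*n - 15)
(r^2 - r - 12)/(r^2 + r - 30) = (r^2 - r - 12)/(r^2 + r - 30)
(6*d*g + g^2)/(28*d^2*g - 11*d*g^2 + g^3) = (6*d + g)/(28*d^2 - 11*d*g + g^2)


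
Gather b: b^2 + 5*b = b^2 + 5*b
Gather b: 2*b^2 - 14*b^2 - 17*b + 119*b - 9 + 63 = -12*b^2 + 102*b + 54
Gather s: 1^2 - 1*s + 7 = 8 - s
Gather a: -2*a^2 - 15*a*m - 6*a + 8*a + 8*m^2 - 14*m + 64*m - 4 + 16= -2*a^2 + a*(2 - 15*m) + 8*m^2 + 50*m + 12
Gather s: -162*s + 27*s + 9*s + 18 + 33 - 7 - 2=42 - 126*s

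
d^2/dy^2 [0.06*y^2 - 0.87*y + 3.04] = 0.120000000000000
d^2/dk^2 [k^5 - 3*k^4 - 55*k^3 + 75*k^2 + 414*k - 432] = 20*k^3 - 36*k^2 - 330*k + 150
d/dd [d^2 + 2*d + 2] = 2*d + 2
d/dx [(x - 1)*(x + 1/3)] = 2*x - 2/3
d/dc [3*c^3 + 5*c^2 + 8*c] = 9*c^2 + 10*c + 8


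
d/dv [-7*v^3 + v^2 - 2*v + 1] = -21*v^2 + 2*v - 2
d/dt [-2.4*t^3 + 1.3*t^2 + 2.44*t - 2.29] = -7.2*t^2 + 2.6*t + 2.44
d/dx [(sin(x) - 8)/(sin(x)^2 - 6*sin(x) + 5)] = (16*sin(x) + cos(x)^2 - 44)*cos(x)/(sin(x)^2 - 6*sin(x) + 5)^2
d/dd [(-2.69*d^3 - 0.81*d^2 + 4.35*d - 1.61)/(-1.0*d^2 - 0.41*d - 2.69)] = (2.69*d^4 + 2.2058*d^3 + 26.3904*d^2 + 1.1378*d - 12.3616)/(1.0*d^4 + 0.82*d^3 + 5.5481*d^2 + 2.2058*d + 7.2361)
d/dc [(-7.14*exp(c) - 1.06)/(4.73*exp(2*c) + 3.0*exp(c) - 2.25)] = (33.7722*exp(2*c) + 10.0276*exp(c) + 19.245)*exp(c)/(22.3729*exp(4*c) + 28.38*exp(3*c) - 12.285*exp(2*c) - 13.5*exp(c) + 5.0625)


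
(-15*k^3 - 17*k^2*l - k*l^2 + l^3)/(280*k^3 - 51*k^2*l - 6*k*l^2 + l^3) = (-3*k^2 - 4*k*l - l^2)/(56*k^2 + k*l - l^2)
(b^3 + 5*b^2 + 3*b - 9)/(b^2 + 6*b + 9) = b - 1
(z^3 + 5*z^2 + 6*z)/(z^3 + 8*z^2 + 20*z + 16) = z*(z + 3)/(z^2 + 6*z + 8)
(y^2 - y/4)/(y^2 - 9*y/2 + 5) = y*(4*y - 1)/(2*(2*y^2 - 9*y + 10))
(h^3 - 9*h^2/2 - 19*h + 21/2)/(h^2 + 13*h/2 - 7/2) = (h^2 - 4*h - 21)/(h + 7)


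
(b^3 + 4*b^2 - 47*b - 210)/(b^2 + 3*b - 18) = (b^2 - 2*b - 35)/(b - 3)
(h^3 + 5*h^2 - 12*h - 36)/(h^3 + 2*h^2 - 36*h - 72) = (h - 3)/(h - 6)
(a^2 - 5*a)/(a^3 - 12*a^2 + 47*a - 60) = a/(a^2 - 7*a + 12)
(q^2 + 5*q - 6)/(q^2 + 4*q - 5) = (q + 6)/(q + 5)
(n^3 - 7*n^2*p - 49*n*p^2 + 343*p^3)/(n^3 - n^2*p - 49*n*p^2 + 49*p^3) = (-n + 7*p)/(-n + p)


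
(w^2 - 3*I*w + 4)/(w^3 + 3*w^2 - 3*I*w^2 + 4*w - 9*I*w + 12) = 1/(w + 3)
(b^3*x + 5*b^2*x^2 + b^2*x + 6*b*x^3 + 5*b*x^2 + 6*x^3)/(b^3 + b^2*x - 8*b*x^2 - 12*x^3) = x*(-b^2 - 3*b*x - b - 3*x)/(-b^2 + b*x + 6*x^2)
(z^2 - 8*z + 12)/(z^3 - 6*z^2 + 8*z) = (z - 6)/(z*(z - 4))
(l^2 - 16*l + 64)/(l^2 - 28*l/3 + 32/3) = 3*(l - 8)/(3*l - 4)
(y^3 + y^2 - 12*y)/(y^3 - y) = (y^2 + y - 12)/(y^2 - 1)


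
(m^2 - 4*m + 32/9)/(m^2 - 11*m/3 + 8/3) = (m - 4/3)/(m - 1)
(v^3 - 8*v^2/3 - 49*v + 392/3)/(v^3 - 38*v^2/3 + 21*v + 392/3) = (3*v^2 + 13*v - 56)/(3*v^2 - 17*v - 56)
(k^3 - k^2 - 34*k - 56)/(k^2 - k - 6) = (k^2 - 3*k - 28)/(k - 3)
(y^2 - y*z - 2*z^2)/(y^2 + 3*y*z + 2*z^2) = (y - 2*z)/(y + 2*z)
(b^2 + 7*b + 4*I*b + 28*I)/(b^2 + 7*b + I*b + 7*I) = (b + 4*I)/(b + I)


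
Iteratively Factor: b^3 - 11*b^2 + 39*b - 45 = (b - 3)*(b^2 - 8*b + 15) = (b - 3)^2*(b - 5)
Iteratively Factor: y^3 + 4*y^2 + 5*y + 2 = (y + 1)*(y^2 + 3*y + 2) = (y + 1)^2*(y + 2)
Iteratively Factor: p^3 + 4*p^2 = (p)*(p^2 + 4*p) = p*(p + 4)*(p)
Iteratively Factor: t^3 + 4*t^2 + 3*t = (t + 1)*(t^2 + 3*t) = t*(t + 1)*(t + 3)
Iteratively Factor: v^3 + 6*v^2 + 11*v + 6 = (v + 3)*(v^2 + 3*v + 2) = (v + 1)*(v + 3)*(v + 2)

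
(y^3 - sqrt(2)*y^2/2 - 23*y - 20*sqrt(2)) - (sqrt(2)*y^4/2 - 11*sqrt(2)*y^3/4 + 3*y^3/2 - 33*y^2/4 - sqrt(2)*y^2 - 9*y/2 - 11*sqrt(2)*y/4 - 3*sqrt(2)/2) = -sqrt(2)*y^4/2 - y^3/2 + 11*sqrt(2)*y^3/4 + sqrt(2)*y^2/2 + 33*y^2/4 - 37*y/2 + 11*sqrt(2)*y/4 - 37*sqrt(2)/2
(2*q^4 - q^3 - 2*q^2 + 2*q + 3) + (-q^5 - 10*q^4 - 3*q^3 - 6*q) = -q^5 - 8*q^4 - 4*q^3 - 2*q^2 - 4*q + 3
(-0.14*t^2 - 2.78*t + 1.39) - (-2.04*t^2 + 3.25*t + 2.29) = 1.9*t^2 - 6.03*t - 0.9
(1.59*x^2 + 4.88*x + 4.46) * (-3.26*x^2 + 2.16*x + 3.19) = -5.1834*x^4 - 12.4744*x^3 + 1.0733*x^2 + 25.2008*x + 14.2274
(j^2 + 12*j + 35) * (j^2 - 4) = j^4 + 12*j^3 + 31*j^2 - 48*j - 140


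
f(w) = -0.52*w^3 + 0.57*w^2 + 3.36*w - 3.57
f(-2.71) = 1.86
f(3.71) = -9.81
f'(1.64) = 1.03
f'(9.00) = -112.74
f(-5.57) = 85.26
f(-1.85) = -4.54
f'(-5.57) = -51.39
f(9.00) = -306.24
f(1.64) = 1.18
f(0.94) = -0.34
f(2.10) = 1.18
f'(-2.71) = -11.19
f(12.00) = -779.73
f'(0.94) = 3.05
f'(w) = -1.56*w^2 + 1.14*w + 3.36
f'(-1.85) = -4.09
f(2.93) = -1.91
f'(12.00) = -207.60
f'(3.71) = -13.88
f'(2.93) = -6.69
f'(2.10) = -1.13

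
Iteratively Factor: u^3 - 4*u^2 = (u)*(u^2 - 4*u) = u^2*(u - 4)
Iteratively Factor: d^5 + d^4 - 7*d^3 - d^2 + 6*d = (d)*(d^4 + d^3 - 7*d^2 - d + 6) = d*(d - 1)*(d^3 + 2*d^2 - 5*d - 6) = d*(d - 1)*(d + 1)*(d^2 + d - 6) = d*(d - 2)*(d - 1)*(d + 1)*(d + 3)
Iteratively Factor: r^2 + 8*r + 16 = (r + 4)*(r + 4)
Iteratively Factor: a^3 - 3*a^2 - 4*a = (a + 1)*(a^2 - 4*a) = a*(a + 1)*(a - 4)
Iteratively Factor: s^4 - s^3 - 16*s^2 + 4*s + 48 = (s - 4)*(s^3 + 3*s^2 - 4*s - 12) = (s - 4)*(s + 2)*(s^2 + s - 6) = (s - 4)*(s + 2)*(s + 3)*(s - 2)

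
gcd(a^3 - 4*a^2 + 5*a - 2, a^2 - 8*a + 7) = a - 1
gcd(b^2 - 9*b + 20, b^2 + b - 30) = b - 5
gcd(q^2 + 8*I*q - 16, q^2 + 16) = q + 4*I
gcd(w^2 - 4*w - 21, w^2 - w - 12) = w + 3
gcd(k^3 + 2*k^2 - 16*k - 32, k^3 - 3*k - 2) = 1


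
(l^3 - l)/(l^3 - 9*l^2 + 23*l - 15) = l*(l + 1)/(l^2 - 8*l + 15)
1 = 1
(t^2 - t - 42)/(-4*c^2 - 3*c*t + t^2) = (-t^2 + t + 42)/(4*c^2 + 3*c*t - t^2)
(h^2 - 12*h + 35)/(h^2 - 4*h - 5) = (h - 7)/(h + 1)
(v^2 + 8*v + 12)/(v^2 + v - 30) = (v + 2)/(v - 5)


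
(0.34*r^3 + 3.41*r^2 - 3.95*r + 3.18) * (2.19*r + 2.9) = 0.7446*r^4 + 8.4539*r^3 + 1.2385*r^2 - 4.4908*r + 9.222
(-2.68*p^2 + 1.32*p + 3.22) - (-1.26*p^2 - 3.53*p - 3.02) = -1.42*p^2 + 4.85*p + 6.24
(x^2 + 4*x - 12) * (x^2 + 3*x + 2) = x^4 + 7*x^3 + 2*x^2 - 28*x - 24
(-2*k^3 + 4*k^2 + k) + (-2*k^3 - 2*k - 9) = -4*k^3 + 4*k^2 - k - 9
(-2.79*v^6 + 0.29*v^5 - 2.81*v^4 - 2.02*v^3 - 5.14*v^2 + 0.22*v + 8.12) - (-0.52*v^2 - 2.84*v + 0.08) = -2.79*v^6 + 0.29*v^5 - 2.81*v^4 - 2.02*v^3 - 4.62*v^2 + 3.06*v + 8.04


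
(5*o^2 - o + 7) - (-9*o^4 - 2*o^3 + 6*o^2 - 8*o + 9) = 9*o^4 + 2*o^3 - o^2 + 7*o - 2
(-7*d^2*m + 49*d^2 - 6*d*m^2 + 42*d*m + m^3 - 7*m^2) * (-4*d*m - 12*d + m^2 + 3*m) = 28*d^3*m^2 - 112*d^3*m - 588*d^3 + 17*d^2*m^3 - 68*d^2*m^2 - 357*d^2*m - 10*d*m^4 + 40*d*m^3 + 210*d*m^2 + m^5 - 4*m^4 - 21*m^3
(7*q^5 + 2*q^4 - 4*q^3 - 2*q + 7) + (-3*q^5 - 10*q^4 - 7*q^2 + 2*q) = 4*q^5 - 8*q^4 - 4*q^3 - 7*q^2 + 7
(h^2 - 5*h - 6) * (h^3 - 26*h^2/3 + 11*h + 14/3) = h^5 - 41*h^4/3 + 145*h^3/3 + 5*h^2/3 - 268*h/3 - 28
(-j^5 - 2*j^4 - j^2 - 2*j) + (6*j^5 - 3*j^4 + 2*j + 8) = 5*j^5 - 5*j^4 - j^2 + 8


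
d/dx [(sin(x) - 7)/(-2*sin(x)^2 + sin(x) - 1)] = (-28*sin(x) - cos(2*x) + 7)*cos(x)/(-sin(x) - cos(2*x) + 2)^2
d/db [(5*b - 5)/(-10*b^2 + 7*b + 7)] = 10*(5*b^2 - 10*b + 7)/(100*b^4 - 140*b^3 - 91*b^2 + 98*b + 49)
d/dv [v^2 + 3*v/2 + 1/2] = 2*v + 3/2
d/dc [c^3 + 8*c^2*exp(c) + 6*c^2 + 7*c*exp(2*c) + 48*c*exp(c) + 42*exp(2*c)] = 8*c^2*exp(c) + 3*c^2 + 14*c*exp(2*c) + 64*c*exp(c) + 12*c + 91*exp(2*c) + 48*exp(c)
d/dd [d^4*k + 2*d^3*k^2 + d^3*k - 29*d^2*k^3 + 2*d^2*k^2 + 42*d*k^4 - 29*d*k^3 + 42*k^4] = k*(4*d^3 + 6*d^2*k + 3*d^2 - 58*d*k^2 + 4*d*k + 42*k^3 - 29*k^2)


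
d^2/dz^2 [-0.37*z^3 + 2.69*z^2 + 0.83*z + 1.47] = 5.38 - 2.22*z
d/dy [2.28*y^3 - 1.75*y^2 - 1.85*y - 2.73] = 6.84*y^2 - 3.5*y - 1.85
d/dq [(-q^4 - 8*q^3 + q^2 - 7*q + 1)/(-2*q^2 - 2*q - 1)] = (4*q^5 + 22*q^4 + 36*q^3 + 8*q^2 + 2*q + 9)/(4*q^4 + 8*q^3 + 8*q^2 + 4*q + 1)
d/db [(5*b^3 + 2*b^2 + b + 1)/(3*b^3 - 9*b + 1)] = 2*(-3*b^4 - 48*b^3 - 6*b^2 + 2*b + 5)/(9*b^6 - 54*b^4 + 6*b^3 + 81*b^2 - 18*b + 1)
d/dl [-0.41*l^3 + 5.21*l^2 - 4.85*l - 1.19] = -1.23*l^2 + 10.42*l - 4.85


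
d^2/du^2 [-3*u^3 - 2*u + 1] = -18*u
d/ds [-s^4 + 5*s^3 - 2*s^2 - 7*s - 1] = -4*s^3 + 15*s^2 - 4*s - 7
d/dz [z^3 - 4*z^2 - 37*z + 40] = 3*z^2 - 8*z - 37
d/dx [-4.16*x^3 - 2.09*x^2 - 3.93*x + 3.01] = -12.48*x^2 - 4.18*x - 3.93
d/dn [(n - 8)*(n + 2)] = 2*n - 6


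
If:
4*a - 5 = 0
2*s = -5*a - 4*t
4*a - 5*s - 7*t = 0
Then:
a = 5/4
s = 85/8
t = -55/8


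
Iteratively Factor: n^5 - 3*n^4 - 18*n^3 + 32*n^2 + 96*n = (n - 4)*(n^4 + n^3 - 14*n^2 - 24*n) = (n - 4)*(n + 2)*(n^3 - n^2 - 12*n) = (n - 4)*(n + 2)*(n + 3)*(n^2 - 4*n) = n*(n - 4)*(n + 2)*(n + 3)*(n - 4)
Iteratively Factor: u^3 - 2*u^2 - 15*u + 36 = (u + 4)*(u^2 - 6*u + 9) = (u - 3)*(u + 4)*(u - 3)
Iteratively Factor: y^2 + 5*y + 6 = (y + 2)*(y + 3)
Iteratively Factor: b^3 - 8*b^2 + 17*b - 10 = (b - 2)*(b^2 - 6*b + 5) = (b - 5)*(b - 2)*(b - 1)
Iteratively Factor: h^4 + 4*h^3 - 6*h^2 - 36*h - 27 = (h + 1)*(h^3 + 3*h^2 - 9*h - 27) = (h + 1)*(h + 3)*(h^2 - 9) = (h + 1)*(h + 3)^2*(h - 3)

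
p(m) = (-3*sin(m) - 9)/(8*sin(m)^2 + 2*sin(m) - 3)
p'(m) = (-16*sin(m)*cos(m) - 2*cos(m))*(-3*sin(m) - 9)/(8*sin(m)^2 + 2*sin(m) - 3)^2 - 3*cos(m)/(8*sin(m)^2 + 2*sin(m) - 3) = 3*(8*sin(m)^2 + 48*sin(m) + 9)*cos(m)/((2*sin(m) - 1)^2*(4*sin(m) + 3)^2)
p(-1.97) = -3.20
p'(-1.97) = 8.73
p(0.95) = -2.92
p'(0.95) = 6.06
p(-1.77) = -2.22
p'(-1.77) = 2.43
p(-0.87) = -46.28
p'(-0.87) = -2119.49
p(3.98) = 105.97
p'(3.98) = 10947.04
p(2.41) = -5.77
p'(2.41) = -27.41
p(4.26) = -3.77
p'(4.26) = 12.98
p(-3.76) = -12.66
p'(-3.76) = -134.25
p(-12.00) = -28.19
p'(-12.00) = 662.08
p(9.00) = 12.53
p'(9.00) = -123.42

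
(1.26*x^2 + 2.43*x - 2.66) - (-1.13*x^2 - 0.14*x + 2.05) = 2.39*x^2 + 2.57*x - 4.71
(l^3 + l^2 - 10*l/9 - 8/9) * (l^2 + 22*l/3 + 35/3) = l^5 + 25*l^4/3 + 161*l^3/9 + 71*l^2/27 - 526*l/27 - 280/27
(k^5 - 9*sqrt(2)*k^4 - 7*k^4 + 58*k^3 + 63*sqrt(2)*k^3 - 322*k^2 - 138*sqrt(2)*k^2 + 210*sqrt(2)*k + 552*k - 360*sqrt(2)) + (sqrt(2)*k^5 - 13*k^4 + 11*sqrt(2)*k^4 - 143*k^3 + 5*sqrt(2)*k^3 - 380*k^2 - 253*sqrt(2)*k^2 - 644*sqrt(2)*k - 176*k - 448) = k^5 + sqrt(2)*k^5 - 20*k^4 + 2*sqrt(2)*k^4 - 85*k^3 + 68*sqrt(2)*k^3 - 702*k^2 - 391*sqrt(2)*k^2 - 434*sqrt(2)*k + 376*k - 360*sqrt(2) - 448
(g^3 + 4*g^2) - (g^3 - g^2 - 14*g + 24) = 5*g^2 + 14*g - 24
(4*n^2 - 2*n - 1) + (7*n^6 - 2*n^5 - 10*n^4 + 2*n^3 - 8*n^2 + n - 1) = 7*n^6 - 2*n^5 - 10*n^4 + 2*n^3 - 4*n^2 - n - 2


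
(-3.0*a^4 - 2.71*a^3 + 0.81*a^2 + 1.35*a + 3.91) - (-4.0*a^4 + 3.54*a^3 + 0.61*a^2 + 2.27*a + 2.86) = 1.0*a^4 - 6.25*a^3 + 0.2*a^2 - 0.92*a + 1.05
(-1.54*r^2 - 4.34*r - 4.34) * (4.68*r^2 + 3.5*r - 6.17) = -7.2072*r^4 - 25.7012*r^3 - 25.9994*r^2 + 11.5878*r + 26.7778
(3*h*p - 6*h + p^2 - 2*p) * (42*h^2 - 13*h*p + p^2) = 126*h^3*p - 252*h^3 + 3*h^2*p^2 - 6*h^2*p - 10*h*p^3 + 20*h*p^2 + p^4 - 2*p^3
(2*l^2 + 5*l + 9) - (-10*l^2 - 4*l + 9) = 12*l^2 + 9*l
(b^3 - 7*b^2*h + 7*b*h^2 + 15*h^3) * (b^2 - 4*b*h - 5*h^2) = b^5 - 11*b^4*h + 30*b^3*h^2 + 22*b^2*h^3 - 95*b*h^4 - 75*h^5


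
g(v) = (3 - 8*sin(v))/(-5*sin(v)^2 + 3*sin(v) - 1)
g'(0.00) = -1.00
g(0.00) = -3.00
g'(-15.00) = 1.11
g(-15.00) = -1.62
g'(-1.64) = 0.06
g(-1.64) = -1.22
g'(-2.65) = 1.70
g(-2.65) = -1.92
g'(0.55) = 5.02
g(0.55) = 1.48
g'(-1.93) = 0.34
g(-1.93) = -1.28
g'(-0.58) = -1.43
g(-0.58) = -1.78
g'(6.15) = -2.55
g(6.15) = -2.73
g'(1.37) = -0.24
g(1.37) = 1.69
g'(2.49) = -1.90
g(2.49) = 1.82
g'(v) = (3 - 8*sin(v))*(10*sin(v)*cos(v) - 3*cos(v))/(-5*sin(v)^2 + 3*sin(v) - 1)^2 - 8*cos(v)/(-5*sin(v)^2 + 3*sin(v) - 1) = (-40*sin(v)^2 + 30*sin(v) - 1)*cos(v)/(5*sin(v)^2 - 3*sin(v) + 1)^2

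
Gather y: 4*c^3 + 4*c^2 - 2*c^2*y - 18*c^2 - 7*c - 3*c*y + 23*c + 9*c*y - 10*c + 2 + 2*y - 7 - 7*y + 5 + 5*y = 4*c^3 - 14*c^2 + 6*c + y*(-2*c^2 + 6*c)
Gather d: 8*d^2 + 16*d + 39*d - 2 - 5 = 8*d^2 + 55*d - 7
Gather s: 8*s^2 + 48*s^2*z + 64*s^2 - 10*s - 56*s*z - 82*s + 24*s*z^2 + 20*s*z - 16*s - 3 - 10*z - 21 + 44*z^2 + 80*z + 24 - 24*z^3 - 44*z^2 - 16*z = s^2*(48*z + 72) + s*(24*z^2 - 36*z - 108) - 24*z^3 + 54*z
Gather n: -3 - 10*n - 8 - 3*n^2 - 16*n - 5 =-3*n^2 - 26*n - 16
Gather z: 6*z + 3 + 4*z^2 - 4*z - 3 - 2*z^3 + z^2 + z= -2*z^3 + 5*z^2 + 3*z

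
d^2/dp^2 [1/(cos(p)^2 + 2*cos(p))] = (-2*(1 - cos(2*p))^2 + 15*cos(p) - 6*cos(2*p) - 3*cos(3*p) + 18)/(2*(cos(p) + 2)^3*cos(p)^3)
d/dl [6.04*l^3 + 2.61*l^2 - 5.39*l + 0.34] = 18.12*l^2 + 5.22*l - 5.39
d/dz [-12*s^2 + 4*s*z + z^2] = 4*s + 2*z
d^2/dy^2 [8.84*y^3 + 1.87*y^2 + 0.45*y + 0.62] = 53.04*y + 3.74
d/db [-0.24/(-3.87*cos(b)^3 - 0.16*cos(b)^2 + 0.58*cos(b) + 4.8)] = (2.7864*cos(b)^2 + 0.0768*cos(b) - 0.1392)*sin(b)/(3.87*cos(b)^3 + 0.16*cos(b)^2 - 0.58*cos(b) - 4.8)^2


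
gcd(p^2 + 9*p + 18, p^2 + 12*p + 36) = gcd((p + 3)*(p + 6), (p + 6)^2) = p + 6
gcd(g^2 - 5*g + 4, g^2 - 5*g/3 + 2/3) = g - 1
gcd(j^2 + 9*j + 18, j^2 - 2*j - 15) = j + 3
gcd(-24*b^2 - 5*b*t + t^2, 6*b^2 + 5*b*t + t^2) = 3*b + t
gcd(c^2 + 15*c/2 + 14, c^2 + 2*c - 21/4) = c + 7/2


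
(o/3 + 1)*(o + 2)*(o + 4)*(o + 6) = o^4/3 + 5*o^3 + 80*o^2/3 + 60*o + 48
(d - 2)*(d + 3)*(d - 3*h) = d^3 - 3*d^2*h + d^2 - 3*d*h - 6*d + 18*h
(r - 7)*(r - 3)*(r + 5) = r^3 - 5*r^2 - 29*r + 105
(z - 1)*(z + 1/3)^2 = z^3 - z^2/3 - 5*z/9 - 1/9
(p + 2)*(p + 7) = p^2 + 9*p + 14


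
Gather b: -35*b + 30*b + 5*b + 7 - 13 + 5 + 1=0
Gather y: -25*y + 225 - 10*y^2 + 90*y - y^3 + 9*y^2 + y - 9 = -y^3 - y^2 + 66*y + 216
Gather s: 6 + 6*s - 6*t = 6*s - 6*t + 6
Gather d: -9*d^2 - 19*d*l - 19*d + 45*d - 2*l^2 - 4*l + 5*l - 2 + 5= -9*d^2 + d*(26 - 19*l) - 2*l^2 + l + 3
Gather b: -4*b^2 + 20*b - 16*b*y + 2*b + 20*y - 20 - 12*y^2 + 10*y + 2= -4*b^2 + b*(22 - 16*y) - 12*y^2 + 30*y - 18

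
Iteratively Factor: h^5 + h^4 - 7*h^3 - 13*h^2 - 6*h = (h)*(h^4 + h^3 - 7*h^2 - 13*h - 6) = h*(h + 1)*(h^3 - 7*h - 6) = h*(h + 1)^2*(h^2 - h - 6) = h*(h - 3)*(h + 1)^2*(h + 2)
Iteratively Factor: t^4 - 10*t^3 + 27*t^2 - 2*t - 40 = (t - 4)*(t^3 - 6*t^2 + 3*t + 10) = (t - 4)*(t - 2)*(t^2 - 4*t - 5) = (t - 5)*(t - 4)*(t - 2)*(t + 1)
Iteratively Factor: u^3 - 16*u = (u)*(u^2 - 16) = u*(u - 4)*(u + 4)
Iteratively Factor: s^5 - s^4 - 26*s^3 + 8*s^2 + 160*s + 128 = (s - 4)*(s^4 + 3*s^3 - 14*s^2 - 48*s - 32) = (s - 4)*(s + 1)*(s^3 + 2*s^2 - 16*s - 32) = (s - 4)*(s + 1)*(s + 4)*(s^2 - 2*s - 8) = (s - 4)*(s + 1)*(s + 2)*(s + 4)*(s - 4)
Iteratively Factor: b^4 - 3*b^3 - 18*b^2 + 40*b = (b - 2)*(b^3 - b^2 - 20*b) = b*(b - 2)*(b^2 - b - 20) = b*(b - 2)*(b + 4)*(b - 5)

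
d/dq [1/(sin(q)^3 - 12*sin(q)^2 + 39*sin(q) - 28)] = 3*(8*sin(q) + cos(q)^2 - 14)*cos(q)/(sin(q)^3 - 12*sin(q)^2 + 39*sin(q) - 28)^2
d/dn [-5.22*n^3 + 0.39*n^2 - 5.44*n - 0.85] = -15.66*n^2 + 0.78*n - 5.44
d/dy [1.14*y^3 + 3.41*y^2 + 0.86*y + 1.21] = 3.42*y^2 + 6.82*y + 0.86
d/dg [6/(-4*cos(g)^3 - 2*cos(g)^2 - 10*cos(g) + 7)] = 12*(6*sin(g)^2 - 2*cos(g) - 11)*sin(g)/(13*cos(g) + cos(2*g) + cos(3*g) - 6)^2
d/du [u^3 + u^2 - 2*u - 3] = 3*u^2 + 2*u - 2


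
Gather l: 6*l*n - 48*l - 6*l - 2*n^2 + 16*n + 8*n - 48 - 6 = l*(6*n - 54) - 2*n^2 + 24*n - 54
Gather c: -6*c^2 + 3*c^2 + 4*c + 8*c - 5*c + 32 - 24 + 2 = -3*c^2 + 7*c + 10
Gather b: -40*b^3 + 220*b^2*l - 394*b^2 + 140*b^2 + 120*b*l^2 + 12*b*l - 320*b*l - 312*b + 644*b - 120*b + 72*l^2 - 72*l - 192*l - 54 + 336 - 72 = -40*b^3 + b^2*(220*l - 254) + b*(120*l^2 - 308*l + 212) + 72*l^2 - 264*l + 210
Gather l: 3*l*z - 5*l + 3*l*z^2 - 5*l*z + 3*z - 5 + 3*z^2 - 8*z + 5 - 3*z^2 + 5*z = l*(3*z^2 - 2*z - 5)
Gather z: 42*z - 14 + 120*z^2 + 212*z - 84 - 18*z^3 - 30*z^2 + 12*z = -18*z^3 + 90*z^2 + 266*z - 98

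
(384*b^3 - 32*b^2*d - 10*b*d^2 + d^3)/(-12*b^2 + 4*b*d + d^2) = (-64*b^2 + 16*b*d - d^2)/(2*b - d)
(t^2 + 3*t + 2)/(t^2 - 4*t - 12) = (t + 1)/(t - 6)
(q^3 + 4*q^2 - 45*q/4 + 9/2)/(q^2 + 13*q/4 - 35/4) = (4*q^3 + 16*q^2 - 45*q + 18)/(4*q^2 + 13*q - 35)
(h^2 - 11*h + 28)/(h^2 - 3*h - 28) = (h - 4)/(h + 4)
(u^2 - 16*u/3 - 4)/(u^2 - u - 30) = (u + 2/3)/(u + 5)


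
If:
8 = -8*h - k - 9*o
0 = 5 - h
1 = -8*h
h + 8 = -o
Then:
No Solution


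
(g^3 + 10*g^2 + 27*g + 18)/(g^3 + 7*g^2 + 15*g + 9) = (g + 6)/(g + 3)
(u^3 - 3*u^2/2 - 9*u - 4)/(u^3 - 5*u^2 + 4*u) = (u^2 + 5*u/2 + 1)/(u*(u - 1))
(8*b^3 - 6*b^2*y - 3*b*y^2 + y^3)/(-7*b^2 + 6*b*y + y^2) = (-8*b^2 - 2*b*y + y^2)/(7*b + y)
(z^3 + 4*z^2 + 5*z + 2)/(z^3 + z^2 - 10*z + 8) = (z^3 + 4*z^2 + 5*z + 2)/(z^3 + z^2 - 10*z + 8)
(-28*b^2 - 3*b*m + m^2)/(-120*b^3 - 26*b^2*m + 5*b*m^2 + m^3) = (7*b - m)/(30*b^2 - b*m - m^2)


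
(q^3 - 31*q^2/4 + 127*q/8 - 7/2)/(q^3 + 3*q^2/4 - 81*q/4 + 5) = (q - 7/2)/(q + 5)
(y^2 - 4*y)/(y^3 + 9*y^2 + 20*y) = (y - 4)/(y^2 + 9*y + 20)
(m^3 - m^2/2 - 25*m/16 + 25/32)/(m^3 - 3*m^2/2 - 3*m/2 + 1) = (m^2 - 25/16)/(m^2 - m - 2)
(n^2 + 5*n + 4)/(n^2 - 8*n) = (n^2 + 5*n + 4)/(n*(n - 8))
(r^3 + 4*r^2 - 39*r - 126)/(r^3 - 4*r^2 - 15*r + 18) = (r + 7)/(r - 1)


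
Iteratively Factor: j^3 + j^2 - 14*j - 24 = (j - 4)*(j^2 + 5*j + 6) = (j - 4)*(j + 3)*(j + 2)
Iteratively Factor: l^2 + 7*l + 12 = (l + 4)*(l + 3)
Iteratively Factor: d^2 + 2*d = (d)*(d + 2)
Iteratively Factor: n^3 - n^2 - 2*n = (n - 2)*(n^2 + n) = n*(n - 2)*(n + 1)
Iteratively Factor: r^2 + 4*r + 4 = (r + 2)*(r + 2)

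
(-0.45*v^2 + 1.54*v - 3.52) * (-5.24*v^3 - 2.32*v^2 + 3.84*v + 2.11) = 2.358*v^5 - 7.0256*v^4 + 13.144*v^3 + 13.1305*v^2 - 10.2674*v - 7.4272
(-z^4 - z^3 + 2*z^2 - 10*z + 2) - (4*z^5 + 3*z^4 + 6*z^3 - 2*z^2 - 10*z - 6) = -4*z^5 - 4*z^4 - 7*z^3 + 4*z^2 + 8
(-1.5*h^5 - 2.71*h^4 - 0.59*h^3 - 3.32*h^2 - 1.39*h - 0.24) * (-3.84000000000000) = 5.76*h^5 + 10.4064*h^4 + 2.2656*h^3 + 12.7488*h^2 + 5.3376*h + 0.9216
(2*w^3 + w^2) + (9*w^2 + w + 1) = 2*w^3 + 10*w^2 + w + 1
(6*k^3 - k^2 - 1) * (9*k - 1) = 54*k^4 - 15*k^3 + k^2 - 9*k + 1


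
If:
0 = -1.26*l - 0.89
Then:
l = -0.71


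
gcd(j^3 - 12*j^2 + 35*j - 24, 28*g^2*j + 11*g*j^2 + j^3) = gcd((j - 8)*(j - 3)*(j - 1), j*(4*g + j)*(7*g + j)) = 1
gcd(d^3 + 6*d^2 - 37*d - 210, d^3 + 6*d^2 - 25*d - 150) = d + 5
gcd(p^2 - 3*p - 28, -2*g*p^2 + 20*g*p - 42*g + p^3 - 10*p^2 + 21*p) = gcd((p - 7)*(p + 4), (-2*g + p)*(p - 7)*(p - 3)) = p - 7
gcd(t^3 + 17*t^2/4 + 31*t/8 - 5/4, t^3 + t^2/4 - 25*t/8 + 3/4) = t^2 + 7*t/4 - 1/2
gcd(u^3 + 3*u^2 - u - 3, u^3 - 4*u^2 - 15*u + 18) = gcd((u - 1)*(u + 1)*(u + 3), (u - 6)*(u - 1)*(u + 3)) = u^2 + 2*u - 3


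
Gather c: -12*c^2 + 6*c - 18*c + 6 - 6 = -12*c^2 - 12*c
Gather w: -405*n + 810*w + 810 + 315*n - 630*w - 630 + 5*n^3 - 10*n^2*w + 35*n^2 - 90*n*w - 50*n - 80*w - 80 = 5*n^3 + 35*n^2 - 140*n + w*(-10*n^2 - 90*n + 100) + 100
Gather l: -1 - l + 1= -l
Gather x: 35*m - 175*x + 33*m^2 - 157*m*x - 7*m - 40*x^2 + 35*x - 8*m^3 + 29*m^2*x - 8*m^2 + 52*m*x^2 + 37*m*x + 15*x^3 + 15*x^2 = -8*m^3 + 25*m^2 + 28*m + 15*x^3 + x^2*(52*m - 25) + x*(29*m^2 - 120*m - 140)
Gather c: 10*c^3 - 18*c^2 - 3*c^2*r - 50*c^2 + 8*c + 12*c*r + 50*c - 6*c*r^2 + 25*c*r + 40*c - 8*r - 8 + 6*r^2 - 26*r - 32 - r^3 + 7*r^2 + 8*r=10*c^3 + c^2*(-3*r - 68) + c*(-6*r^2 + 37*r + 98) - r^3 + 13*r^2 - 26*r - 40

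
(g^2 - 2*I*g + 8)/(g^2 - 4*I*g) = (g + 2*I)/g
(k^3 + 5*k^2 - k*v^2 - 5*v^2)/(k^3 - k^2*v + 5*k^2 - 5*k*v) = (k + v)/k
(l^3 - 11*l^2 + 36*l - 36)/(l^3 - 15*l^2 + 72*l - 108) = (l - 2)/(l - 6)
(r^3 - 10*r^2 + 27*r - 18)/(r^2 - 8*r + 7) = (r^2 - 9*r + 18)/(r - 7)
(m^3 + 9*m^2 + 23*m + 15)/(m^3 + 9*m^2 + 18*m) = (m^2 + 6*m + 5)/(m*(m + 6))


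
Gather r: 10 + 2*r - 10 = 2*r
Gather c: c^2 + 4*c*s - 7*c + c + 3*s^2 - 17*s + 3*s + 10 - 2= c^2 + c*(4*s - 6) + 3*s^2 - 14*s + 8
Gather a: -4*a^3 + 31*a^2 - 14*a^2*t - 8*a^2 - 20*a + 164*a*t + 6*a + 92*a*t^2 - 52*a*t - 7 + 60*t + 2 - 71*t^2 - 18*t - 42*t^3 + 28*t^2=-4*a^3 + a^2*(23 - 14*t) + a*(92*t^2 + 112*t - 14) - 42*t^3 - 43*t^2 + 42*t - 5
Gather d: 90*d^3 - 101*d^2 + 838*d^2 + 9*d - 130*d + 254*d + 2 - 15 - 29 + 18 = 90*d^3 + 737*d^2 + 133*d - 24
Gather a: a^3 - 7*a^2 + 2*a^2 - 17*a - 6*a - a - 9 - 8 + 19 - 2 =a^3 - 5*a^2 - 24*a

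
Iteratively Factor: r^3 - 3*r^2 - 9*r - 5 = (r + 1)*(r^2 - 4*r - 5) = (r + 1)^2*(r - 5)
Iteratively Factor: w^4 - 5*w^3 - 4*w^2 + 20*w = (w - 2)*(w^3 - 3*w^2 - 10*w) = (w - 5)*(w - 2)*(w^2 + 2*w) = w*(w - 5)*(w - 2)*(w + 2)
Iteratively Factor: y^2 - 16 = (y - 4)*(y + 4)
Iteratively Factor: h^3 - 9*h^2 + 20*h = (h - 4)*(h^2 - 5*h) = (h - 5)*(h - 4)*(h)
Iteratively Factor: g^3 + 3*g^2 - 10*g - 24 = (g + 2)*(g^2 + g - 12) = (g - 3)*(g + 2)*(g + 4)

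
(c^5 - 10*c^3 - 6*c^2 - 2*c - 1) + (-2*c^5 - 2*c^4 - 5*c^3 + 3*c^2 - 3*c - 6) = -c^5 - 2*c^4 - 15*c^3 - 3*c^2 - 5*c - 7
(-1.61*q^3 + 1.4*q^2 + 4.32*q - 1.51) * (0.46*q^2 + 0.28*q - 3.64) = -0.7406*q^5 + 0.1932*q^4 + 8.2396*q^3 - 4.581*q^2 - 16.1476*q + 5.4964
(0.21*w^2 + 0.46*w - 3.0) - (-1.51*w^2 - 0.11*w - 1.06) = 1.72*w^2 + 0.57*w - 1.94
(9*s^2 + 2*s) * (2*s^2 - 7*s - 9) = 18*s^4 - 59*s^3 - 95*s^2 - 18*s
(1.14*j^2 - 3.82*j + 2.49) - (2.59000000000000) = 1.14*j^2 - 3.82*j - 0.0999999999999996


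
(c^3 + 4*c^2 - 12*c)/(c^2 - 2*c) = c + 6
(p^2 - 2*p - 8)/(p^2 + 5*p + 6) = (p - 4)/(p + 3)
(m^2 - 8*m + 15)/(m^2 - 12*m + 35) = (m - 3)/(m - 7)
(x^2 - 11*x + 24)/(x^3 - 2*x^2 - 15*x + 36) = (x - 8)/(x^2 + x - 12)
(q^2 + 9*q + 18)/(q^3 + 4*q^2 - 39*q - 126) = (q + 6)/(q^2 + q - 42)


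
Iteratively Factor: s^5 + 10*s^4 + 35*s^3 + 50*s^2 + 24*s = (s + 2)*(s^4 + 8*s^3 + 19*s^2 + 12*s) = s*(s + 2)*(s^3 + 8*s^2 + 19*s + 12) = s*(s + 2)*(s + 3)*(s^2 + 5*s + 4) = s*(s + 2)*(s + 3)*(s + 4)*(s + 1)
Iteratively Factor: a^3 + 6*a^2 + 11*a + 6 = (a + 2)*(a^2 + 4*a + 3) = (a + 1)*(a + 2)*(a + 3)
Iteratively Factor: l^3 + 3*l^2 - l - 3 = (l - 1)*(l^2 + 4*l + 3) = (l - 1)*(l + 1)*(l + 3)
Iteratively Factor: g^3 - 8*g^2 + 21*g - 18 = (g - 2)*(g^2 - 6*g + 9) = (g - 3)*(g - 2)*(g - 3)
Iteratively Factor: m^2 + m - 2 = (m - 1)*(m + 2)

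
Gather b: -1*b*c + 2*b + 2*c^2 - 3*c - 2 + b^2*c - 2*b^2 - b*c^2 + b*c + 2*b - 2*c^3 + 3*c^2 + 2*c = b^2*(c - 2) + b*(4 - c^2) - 2*c^3 + 5*c^2 - c - 2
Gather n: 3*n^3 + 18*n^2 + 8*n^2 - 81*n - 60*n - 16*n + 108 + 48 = 3*n^3 + 26*n^2 - 157*n + 156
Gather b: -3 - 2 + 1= -4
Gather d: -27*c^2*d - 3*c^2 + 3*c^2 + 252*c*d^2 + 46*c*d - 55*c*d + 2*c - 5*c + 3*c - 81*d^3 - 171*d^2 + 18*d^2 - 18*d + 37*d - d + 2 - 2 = -81*d^3 + d^2*(252*c - 153) + d*(-27*c^2 - 9*c + 18)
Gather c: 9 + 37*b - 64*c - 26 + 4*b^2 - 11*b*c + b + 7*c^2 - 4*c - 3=4*b^2 + 38*b + 7*c^2 + c*(-11*b - 68) - 20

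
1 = 1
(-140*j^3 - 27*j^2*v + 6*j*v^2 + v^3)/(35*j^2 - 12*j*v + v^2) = (28*j^2 + 11*j*v + v^2)/(-7*j + v)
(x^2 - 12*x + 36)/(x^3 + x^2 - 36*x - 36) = (x - 6)/(x^2 + 7*x + 6)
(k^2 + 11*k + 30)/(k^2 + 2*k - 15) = (k + 6)/(k - 3)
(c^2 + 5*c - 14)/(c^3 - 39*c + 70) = 1/(c - 5)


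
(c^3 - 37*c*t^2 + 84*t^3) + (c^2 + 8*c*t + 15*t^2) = c^3 + c^2 - 37*c*t^2 + 8*c*t + 84*t^3 + 15*t^2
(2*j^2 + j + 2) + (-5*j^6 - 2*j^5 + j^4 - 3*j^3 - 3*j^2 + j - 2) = -5*j^6 - 2*j^5 + j^4 - 3*j^3 - j^2 + 2*j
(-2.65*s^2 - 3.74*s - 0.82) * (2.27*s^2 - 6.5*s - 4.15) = -6.0155*s^4 + 8.7352*s^3 + 33.4461*s^2 + 20.851*s + 3.403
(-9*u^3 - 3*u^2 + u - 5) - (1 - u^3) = -8*u^3 - 3*u^2 + u - 6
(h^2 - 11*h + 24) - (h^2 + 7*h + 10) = 14 - 18*h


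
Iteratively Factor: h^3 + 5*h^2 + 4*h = (h + 1)*(h^2 + 4*h) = (h + 1)*(h + 4)*(h)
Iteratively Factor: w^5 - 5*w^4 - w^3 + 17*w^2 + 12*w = (w - 4)*(w^4 - w^3 - 5*w^2 - 3*w) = (w - 4)*(w + 1)*(w^3 - 2*w^2 - 3*w) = (w - 4)*(w + 1)^2*(w^2 - 3*w) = (w - 4)*(w - 3)*(w + 1)^2*(w)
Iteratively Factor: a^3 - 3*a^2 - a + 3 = (a + 1)*(a^2 - 4*a + 3) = (a - 1)*(a + 1)*(a - 3)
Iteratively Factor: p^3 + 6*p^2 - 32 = (p + 4)*(p^2 + 2*p - 8) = (p - 2)*(p + 4)*(p + 4)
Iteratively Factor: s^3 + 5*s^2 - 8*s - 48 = (s + 4)*(s^2 + s - 12) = (s - 3)*(s + 4)*(s + 4)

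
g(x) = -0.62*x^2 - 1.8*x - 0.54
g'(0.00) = -1.80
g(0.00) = -0.54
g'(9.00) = -12.96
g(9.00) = -66.96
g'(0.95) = -2.98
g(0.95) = -2.81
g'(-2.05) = 0.74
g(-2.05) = 0.54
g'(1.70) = -3.91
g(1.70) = -5.39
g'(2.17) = -4.49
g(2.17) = -7.37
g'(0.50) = -2.42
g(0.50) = -1.60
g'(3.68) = -6.36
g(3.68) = -15.56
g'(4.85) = -7.81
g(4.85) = -23.85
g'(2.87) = -5.36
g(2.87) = -10.81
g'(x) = -1.24*x - 1.8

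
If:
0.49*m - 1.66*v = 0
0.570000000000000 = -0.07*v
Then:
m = -27.59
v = -8.14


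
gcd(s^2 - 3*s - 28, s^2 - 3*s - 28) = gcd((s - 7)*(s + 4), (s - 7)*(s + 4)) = s^2 - 3*s - 28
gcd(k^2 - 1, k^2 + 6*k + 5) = k + 1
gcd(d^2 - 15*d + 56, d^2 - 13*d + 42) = d - 7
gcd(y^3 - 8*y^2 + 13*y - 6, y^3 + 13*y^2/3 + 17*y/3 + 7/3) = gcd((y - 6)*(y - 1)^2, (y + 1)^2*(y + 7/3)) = 1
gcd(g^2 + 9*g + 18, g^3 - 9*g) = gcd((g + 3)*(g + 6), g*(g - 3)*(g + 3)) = g + 3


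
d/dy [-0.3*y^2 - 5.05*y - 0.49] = -0.6*y - 5.05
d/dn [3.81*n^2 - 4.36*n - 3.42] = 7.62*n - 4.36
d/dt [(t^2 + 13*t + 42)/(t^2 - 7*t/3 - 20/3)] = 6*(-23*t^2 - 146*t + 17)/(9*t^4 - 42*t^3 - 71*t^2 + 280*t + 400)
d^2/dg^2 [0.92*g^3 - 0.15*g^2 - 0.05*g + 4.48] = 5.52*g - 0.3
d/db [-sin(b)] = -cos(b)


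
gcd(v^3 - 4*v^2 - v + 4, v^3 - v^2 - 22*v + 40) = v - 4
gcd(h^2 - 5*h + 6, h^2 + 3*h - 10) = h - 2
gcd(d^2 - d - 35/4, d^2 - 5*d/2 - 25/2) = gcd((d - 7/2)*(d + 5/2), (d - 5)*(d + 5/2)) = d + 5/2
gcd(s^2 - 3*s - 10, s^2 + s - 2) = s + 2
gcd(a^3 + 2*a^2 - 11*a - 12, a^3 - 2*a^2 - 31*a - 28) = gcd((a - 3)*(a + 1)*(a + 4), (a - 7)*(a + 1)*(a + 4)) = a^2 + 5*a + 4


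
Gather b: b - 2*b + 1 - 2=-b - 1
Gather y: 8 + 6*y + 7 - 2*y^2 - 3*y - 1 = -2*y^2 + 3*y + 14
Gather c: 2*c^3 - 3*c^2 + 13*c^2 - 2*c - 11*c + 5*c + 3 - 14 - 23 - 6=2*c^3 + 10*c^2 - 8*c - 40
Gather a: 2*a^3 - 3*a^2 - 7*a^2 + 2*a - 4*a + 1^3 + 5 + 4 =2*a^3 - 10*a^2 - 2*a + 10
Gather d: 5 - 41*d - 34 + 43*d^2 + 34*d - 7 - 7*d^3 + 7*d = -7*d^3 + 43*d^2 - 36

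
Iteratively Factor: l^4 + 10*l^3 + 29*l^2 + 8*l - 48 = (l + 4)*(l^3 + 6*l^2 + 5*l - 12) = (l - 1)*(l + 4)*(l^2 + 7*l + 12) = (l - 1)*(l + 4)^2*(l + 3)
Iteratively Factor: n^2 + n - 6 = (n + 3)*(n - 2)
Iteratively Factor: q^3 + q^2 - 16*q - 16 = (q + 1)*(q^2 - 16) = (q - 4)*(q + 1)*(q + 4)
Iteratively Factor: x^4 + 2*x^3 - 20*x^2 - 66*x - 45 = (x + 3)*(x^3 - x^2 - 17*x - 15) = (x + 1)*(x + 3)*(x^2 - 2*x - 15) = (x + 1)*(x + 3)^2*(x - 5)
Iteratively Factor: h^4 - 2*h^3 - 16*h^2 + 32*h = (h)*(h^3 - 2*h^2 - 16*h + 32) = h*(h + 4)*(h^2 - 6*h + 8) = h*(h - 2)*(h + 4)*(h - 4)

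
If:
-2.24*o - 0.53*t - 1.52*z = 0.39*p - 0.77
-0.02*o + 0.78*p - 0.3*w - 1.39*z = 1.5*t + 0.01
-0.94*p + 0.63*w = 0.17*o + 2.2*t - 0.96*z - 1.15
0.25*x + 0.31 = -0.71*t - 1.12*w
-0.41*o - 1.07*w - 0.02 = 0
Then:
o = 0.193529379591094 - 0.947047644222032*z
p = 1.68914310752636*z + 0.498126913774074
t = 0.268348478007662 - 0.108262431845146*z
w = 0.362887415075732*z - 0.0928477061984565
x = -1.31827031309907*z - 1.58615195377268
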